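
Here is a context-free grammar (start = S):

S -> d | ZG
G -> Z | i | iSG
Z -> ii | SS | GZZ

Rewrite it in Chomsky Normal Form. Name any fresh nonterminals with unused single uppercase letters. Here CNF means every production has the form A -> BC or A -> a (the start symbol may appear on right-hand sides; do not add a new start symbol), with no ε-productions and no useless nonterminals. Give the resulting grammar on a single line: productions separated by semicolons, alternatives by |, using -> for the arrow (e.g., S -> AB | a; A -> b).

S -> d | ZG; A -> i; B -> SG; C -> ZZ; D -> ZZ; G -> i | AA | AB | GC | SS; Z -> AA | GD | SS

No ε-productions.
After unit-elimination: S -> d | ZG; G -> i | SS | ii | GZZ | iSG; Z -> SS | ii | GZZ.
TERM: introduce A -> i and substitute in every rule of length ≥2.
BIN: G -> ASG becomes G -> AB, B -> SG; G -> GZZ becomes G -> GC, C -> ZZ; Z -> GZZ becomes Z -> GD, D -> ZZ.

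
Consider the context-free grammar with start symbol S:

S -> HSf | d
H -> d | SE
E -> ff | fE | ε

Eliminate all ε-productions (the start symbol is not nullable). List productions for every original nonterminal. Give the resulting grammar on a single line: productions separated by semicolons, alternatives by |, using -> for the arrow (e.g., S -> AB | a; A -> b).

S -> d | HSf; E -> f | fE | ff; H -> S | d | SE

Nullable set: {E}.
Drop E -> ε.
E -> fE: E nullable, giving f | fE.
H -> SE: E nullable, giving S | SE.
Unchanged (no nullable symbols): S -> HSf; S -> d; E -> ff; H -> d.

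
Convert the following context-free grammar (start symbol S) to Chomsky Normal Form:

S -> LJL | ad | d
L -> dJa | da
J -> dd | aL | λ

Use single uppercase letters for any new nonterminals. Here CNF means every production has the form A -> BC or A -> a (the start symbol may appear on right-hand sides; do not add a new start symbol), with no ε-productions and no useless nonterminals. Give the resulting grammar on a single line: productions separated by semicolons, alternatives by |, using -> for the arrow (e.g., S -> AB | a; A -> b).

S -> d | AB | LD | LL; A -> a; B -> d; C -> JA; D -> JL; J -> AL | BB; L -> BA | BC

Nullable: {J}; after ε-elimination: S -> d | LL | ad | LJL; J -> aL | dd; L -> da | dJa.
No unit productions to eliminate.
TERM: introduce A -> a, B -> d and substitute in every rule of length ≥2.
BIN: L -> BJA becomes L -> BC, C -> JA; S -> LJL becomes S -> LD, D -> JL.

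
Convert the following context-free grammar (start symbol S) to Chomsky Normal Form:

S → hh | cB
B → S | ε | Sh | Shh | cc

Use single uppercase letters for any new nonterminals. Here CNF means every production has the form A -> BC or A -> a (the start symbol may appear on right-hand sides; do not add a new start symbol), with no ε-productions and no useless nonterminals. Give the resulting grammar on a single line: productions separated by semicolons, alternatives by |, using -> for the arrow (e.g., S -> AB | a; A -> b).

S -> c | AA | CB; A -> h; B -> c | AA | CB | CC | SA | SD; C -> c; D -> AA

Nullable: {B}; after ε-elimination: S -> c | cB | hh; B -> S | Sh | cc | Shh.
After unit-elimination: S -> c | cB | hh; B -> c | Sh | cB | cc | hh | Shh.
TERM: introduce C -> c, A -> h and substitute in every rule of length ≥2.
BIN: B -> SAA becomes B -> SD, D -> AA.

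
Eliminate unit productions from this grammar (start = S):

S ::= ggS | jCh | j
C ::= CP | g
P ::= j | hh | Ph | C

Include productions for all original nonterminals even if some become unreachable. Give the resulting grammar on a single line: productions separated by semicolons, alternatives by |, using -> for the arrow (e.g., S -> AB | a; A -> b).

S -> j | ggS | jCh; C -> g | CP; P -> g | j | CP | Ph | hh

Unit productions: P->C.
Unit pairs (A ⇒* B via units): (P,C).
S: inherits non-unit rules of {S} → ggS | j | jCh.
C: inherits non-unit rules of {C} → CP | g.
P: inherits non-unit rules of {C, P} → CP | Ph | g | hh | j.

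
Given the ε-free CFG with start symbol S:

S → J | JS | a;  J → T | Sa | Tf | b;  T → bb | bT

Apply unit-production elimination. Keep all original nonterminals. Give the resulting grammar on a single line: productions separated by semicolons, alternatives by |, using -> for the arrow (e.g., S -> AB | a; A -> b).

Unit productions: J->T, S->J.
Unit pairs (A ⇒* B via units): (J,T), (S,J), (S,T).
S: inherits non-unit rules of {J, S, T} → JS | Sa | Tf | a | b | bT | bb.
J: inherits non-unit rules of {J, T} → Sa | Tf | b | bT | bb.
T: inherits non-unit rules of {T} → bT | bb.

S -> a | b | JS | Sa | Tf | bT | bb; J -> b | Sa | Tf | bT | bb; T -> bT | bb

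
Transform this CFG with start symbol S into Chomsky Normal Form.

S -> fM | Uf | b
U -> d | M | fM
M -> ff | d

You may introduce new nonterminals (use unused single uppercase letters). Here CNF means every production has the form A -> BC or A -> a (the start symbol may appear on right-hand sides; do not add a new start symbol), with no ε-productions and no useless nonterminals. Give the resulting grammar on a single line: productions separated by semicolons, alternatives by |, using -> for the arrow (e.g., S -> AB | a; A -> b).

No ε-productions.
After unit-elimination: S -> b | Uf | fM; M -> d | ff; U -> d | fM | ff.
TERM: introduce A -> f and substitute in every rule of length ≥2.

S -> b | AM | UA; A -> f; M -> d | AA; U -> d | AA | AM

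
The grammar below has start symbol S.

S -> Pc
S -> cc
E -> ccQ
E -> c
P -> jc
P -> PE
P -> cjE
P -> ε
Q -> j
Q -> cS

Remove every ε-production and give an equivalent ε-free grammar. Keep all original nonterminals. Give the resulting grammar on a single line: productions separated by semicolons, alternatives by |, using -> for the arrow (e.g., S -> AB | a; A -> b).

S -> c | Pc | cc; E -> c | ccQ; P -> E | PE | jc | cjE; Q -> j | cS

Nullable set: {P}.
S -> Pc: P nullable, giving Pc | c.
Drop P -> ε.
P -> PE: P nullable, giving E | PE.
Unchanged (no nullable symbols): S -> cc; E -> c; E -> ccQ; P -> cjE; P -> jc; Q -> cS; Q -> j.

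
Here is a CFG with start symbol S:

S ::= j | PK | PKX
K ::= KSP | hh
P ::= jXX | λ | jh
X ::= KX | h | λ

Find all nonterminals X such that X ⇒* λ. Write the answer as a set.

{P, X}

Directly nullable (have an ε-rule): {P, X}.
Not nullable: K, S — each has a terminal in every rule's right-hand side or depends on a non-nullable symbol.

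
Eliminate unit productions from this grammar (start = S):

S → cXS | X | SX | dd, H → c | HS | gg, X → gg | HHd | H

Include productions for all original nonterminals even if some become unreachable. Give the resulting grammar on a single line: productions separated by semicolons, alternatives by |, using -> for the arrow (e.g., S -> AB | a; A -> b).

Unit productions: S->X, X->H.
Unit pairs (A ⇒* B via units): (S,H), (S,X), (X,H).
S: inherits non-unit rules of {H, S, X} → HHd | HS | SX | c | cXS | dd | gg.
H: inherits non-unit rules of {H} → HS | c | gg.
X: inherits non-unit rules of {H, X} → HHd | HS | c | gg.

S -> c | HS | SX | dd | gg | HHd | cXS; H -> c | HS | gg; X -> c | HS | gg | HHd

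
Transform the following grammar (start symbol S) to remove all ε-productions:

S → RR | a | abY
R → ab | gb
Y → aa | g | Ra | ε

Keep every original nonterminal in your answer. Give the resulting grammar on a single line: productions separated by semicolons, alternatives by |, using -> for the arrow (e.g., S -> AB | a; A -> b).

Nullable set: {Y}.
S -> abY: Y nullable, giving ab | abY.
Drop Y -> ε.
Unchanged (no nullable symbols): S -> RR; S -> a; R -> ab; R -> gb; Y -> Ra; Y -> aa; Y -> g.

S -> a | RR | ab | abY; R -> ab | gb; Y -> g | Ra | aa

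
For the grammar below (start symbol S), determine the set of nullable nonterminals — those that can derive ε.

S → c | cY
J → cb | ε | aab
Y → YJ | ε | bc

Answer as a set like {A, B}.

{J, Y}

Directly nullable (have an ε-rule): {J, Y}.
Not nullable: S — each has a terminal in every rule's right-hand side or depends on a non-nullable symbol.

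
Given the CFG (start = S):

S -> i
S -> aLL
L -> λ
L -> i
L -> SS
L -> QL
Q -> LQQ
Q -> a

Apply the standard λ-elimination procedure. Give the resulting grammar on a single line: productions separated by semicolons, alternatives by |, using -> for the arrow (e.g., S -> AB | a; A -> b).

Nullable set: {L}.
S -> aLL: L, L nullable, giving a | aL | aLL.
Drop L -> λ.
L -> QL: L nullable, giving Q | QL.
Q -> LQQ: L nullable, giving LQQ | QQ.
Unchanged (no nullable symbols): S -> i; L -> SS; L -> i; Q -> a.

S -> a | i | aL | aLL; L -> Q | i | QL | SS; Q -> a | QQ | LQQ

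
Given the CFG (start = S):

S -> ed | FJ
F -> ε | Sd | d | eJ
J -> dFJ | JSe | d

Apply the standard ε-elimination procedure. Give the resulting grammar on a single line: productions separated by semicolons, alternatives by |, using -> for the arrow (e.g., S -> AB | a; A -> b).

S -> J | FJ | ed; F -> d | Sd | eJ; J -> d | dJ | JSe | dFJ

Nullable set: {F}.
S -> FJ: F nullable, giving FJ | J.
Drop F -> ε.
J -> dFJ: F nullable, giving dFJ | dJ.
Unchanged (no nullable symbols): S -> ed; F -> Sd; F -> d; F -> eJ; J -> JSe; J -> d.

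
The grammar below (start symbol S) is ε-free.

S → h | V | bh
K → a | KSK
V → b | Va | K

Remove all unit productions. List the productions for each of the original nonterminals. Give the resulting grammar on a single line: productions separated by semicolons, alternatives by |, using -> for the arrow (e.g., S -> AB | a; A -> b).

Unit productions: S->V, V->K.
Unit pairs (A ⇒* B via units): (S,K), (S,V), (V,K).
S: inherits non-unit rules of {K, S, V} → KSK | Va | a | b | bh | h.
K: inherits non-unit rules of {K} → KSK | a.
V: inherits non-unit rules of {K, V} → KSK | Va | a | b.

S -> a | b | h | Va | bh | KSK; K -> a | KSK; V -> a | b | Va | KSK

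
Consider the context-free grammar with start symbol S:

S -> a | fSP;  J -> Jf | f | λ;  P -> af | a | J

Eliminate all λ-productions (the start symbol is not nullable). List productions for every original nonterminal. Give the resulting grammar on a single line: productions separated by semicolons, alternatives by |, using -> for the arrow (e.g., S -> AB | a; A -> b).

Nullable set: {J, P}.
S -> fSP: P nullable, giving fS | fSP.
Drop J -> λ.
J -> Jf: J nullable, giving Jf | f.
P -> J: J nullable, giving J.
Unchanged (no nullable symbols): S -> a; J -> f; P -> a; P -> af.

S -> a | fS | fSP; J -> f | Jf; P -> J | a | af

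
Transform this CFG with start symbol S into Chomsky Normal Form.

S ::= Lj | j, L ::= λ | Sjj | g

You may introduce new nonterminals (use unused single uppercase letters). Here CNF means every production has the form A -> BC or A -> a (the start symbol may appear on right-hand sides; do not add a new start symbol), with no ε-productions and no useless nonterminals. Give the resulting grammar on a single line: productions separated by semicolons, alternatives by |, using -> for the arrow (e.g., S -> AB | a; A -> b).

S -> j | LA; A -> j; B -> AA; L -> g | SB

Nullable: {L}; after ε-elimination: S -> j | Lj; L -> g | Sjj.
No unit productions to eliminate.
TERM: introduce A -> j and substitute in every rule of length ≥2.
BIN: L -> SAA becomes L -> SB, B -> AA.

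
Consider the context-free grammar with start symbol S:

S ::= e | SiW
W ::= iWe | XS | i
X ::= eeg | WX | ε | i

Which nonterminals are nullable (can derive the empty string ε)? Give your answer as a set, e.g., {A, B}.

Directly nullable (have an ε-rule): {X}.
Not nullable: S, W — each has a terminal in every rule's right-hand side or depends on a non-nullable symbol.

{X}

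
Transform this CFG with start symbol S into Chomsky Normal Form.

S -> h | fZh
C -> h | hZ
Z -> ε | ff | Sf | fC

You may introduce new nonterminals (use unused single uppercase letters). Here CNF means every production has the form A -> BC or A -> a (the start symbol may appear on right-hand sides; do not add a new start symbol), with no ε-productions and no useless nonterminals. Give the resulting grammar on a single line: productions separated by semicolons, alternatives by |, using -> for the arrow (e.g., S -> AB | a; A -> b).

S -> h | BA | BD; A -> h; B -> f; C -> h | AZ; D -> ZA; Z -> BB | BC | SB

Nullable: {Z}; after ε-elimination: S -> h | fh | fZh; C -> h | hZ; Z -> Sf | fC | ff.
No unit productions to eliminate.
TERM: introduce B -> f, A -> h and substitute in every rule of length ≥2.
BIN: S -> BZA becomes S -> BD, D -> ZA.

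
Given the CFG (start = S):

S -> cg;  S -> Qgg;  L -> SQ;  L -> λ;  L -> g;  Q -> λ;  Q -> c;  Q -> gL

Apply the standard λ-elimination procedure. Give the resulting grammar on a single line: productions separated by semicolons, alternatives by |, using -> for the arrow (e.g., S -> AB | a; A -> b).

Nullable set: {L, Q}.
S -> Qgg: Q nullable, giving Qgg | gg.
Drop L -> λ.
L -> SQ: Q nullable, giving S | SQ.
Drop Q -> λ.
Q -> gL: L nullable, giving g | gL.
Unchanged (no nullable symbols): S -> cg; L -> g; Q -> c.

S -> cg | gg | Qgg; L -> S | g | SQ; Q -> c | g | gL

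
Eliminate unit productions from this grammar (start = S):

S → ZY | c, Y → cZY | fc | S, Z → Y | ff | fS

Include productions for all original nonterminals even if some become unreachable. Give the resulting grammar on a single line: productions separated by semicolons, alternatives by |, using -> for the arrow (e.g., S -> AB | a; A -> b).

Unit productions: Y->S, Z->Y.
Unit pairs (A ⇒* B via units): (Y,S), (Z,S), (Z,Y).
S: inherits non-unit rules of {S} → ZY | c.
Y: inherits non-unit rules of {S, Y} → ZY | c | cZY | fc.
Z: inherits non-unit rules of {S, Y, Z} → ZY | c | cZY | fS | fc | ff.

S -> c | ZY; Y -> c | ZY | fc | cZY; Z -> c | ZY | fS | fc | ff | cZY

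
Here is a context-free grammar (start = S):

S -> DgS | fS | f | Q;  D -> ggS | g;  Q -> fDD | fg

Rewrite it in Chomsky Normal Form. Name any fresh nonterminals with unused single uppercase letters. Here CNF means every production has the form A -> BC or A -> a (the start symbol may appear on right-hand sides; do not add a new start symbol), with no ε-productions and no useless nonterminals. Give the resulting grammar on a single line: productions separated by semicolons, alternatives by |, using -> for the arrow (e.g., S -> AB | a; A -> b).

S -> f | BA | BF | BS | DG; A -> g; B -> f; C -> AS; D -> g | AC; F -> DD; G -> AS

No ε-productions.
After unit-elimination: S -> f | fS | fg | DgS | fDD; D -> g | ggS; Q -> fg | fDD.
TERM: introduce B -> f, A -> g and substitute in every rule of length ≥2.
BIN: D -> AAS becomes D -> AC, C -> AS; Q -> BDD becomes Q -> BE, E -> DD; S -> BDD becomes S -> BF, F -> DD; S -> DAS becomes S -> DG, G -> AS.
Drop unreachable/unproductive: Q.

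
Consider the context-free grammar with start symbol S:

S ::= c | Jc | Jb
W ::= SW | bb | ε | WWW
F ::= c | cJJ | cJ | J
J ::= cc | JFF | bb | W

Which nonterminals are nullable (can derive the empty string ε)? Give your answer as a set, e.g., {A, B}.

Directly nullable (have an ε-rule): {W}.
J is nullable via J -> W (every symbol on the right is already known nullable).
F is nullable via F -> J (every symbol on the right is already known nullable).
Not nullable: S — each has a terminal in every rule's right-hand side or depends on a non-nullable symbol.

{F, J, W}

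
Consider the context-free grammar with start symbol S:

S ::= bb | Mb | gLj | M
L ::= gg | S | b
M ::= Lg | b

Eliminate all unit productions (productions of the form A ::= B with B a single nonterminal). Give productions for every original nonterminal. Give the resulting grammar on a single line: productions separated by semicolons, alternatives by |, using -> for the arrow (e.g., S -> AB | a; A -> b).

Unit productions: L->S, S->M.
Unit pairs (A ⇒* B via units): (L,M), (L,S), (S,M).
S: inherits non-unit rules of {M, S} → Lg | Mb | b | bb | gLj.
L: inherits non-unit rules of {L, M, S} → Lg | Mb | b | bb | gLj | gg.
M: inherits non-unit rules of {M} → Lg | b.

S -> b | Lg | Mb | bb | gLj; L -> b | Lg | Mb | bb | gg | gLj; M -> b | Lg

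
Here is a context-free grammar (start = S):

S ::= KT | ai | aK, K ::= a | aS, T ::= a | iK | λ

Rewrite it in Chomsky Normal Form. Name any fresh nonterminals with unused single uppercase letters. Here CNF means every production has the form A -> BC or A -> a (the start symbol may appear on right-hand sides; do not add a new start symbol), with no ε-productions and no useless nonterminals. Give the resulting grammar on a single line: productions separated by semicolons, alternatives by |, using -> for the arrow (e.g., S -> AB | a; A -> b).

Nullable: {T}; after ε-elimination: S -> K | KT | aK | ai; K -> a | aS; T -> a | iK.
After unit-elimination: S -> a | KT | aK | aS | ai; K -> a | aS; T -> a | iK.
TERM: introduce A -> a, B -> i and substitute in every rule of length ≥2.

S -> a | AB | AK | AS | KT; A -> a; B -> i; K -> a | AS; T -> a | BK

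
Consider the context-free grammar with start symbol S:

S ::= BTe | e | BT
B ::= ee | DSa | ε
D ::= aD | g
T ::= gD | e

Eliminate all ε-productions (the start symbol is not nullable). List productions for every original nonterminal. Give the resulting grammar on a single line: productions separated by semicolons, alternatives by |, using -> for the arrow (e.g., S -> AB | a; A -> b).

Nullable set: {B}.
S -> BT: B nullable, giving BT | T.
S -> BTe: B nullable, giving BTe | Te.
Drop B -> ε.
Unchanged (no nullable symbols): S -> e; B -> DSa; B -> ee; D -> aD; D -> g; T -> e; T -> gD.

S -> T | e | BT | Te | BTe; B -> ee | DSa; D -> g | aD; T -> e | gD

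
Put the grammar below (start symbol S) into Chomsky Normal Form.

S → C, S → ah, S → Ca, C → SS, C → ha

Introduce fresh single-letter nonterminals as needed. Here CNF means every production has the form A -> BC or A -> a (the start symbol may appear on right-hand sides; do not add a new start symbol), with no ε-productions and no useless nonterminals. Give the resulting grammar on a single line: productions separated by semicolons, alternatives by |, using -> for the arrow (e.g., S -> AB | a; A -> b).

S -> AB | BA | CB | SS; A -> h; B -> a; C -> AB | SS

No ε-productions.
After unit-elimination: S -> Ca | SS | ah | ha; C -> SS | ha.
TERM: introduce B -> a, A -> h and substitute in every rule of length ≥2.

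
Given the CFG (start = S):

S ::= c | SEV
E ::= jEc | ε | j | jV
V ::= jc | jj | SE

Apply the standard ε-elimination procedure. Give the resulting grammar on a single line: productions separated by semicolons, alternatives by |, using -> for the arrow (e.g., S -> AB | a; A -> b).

S -> c | SV | SEV; E -> j | jV | jc | jEc; V -> S | SE | jc | jj

Nullable set: {E}.
S -> SEV: E nullable, giving SEV | SV.
Drop E -> ε.
E -> jEc: E nullable, giving jEc | jc.
V -> SE: E nullable, giving S | SE.
Unchanged (no nullable symbols): S -> c; E -> j; E -> jV; V -> jc; V -> jj.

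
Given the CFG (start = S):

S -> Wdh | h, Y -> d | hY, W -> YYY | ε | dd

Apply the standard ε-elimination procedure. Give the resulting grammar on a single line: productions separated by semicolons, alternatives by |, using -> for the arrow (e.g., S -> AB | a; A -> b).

S -> h | dh | Wdh; W -> dd | YYY; Y -> d | hY

Nullable set: {W}.
S -> Wdh: W nullable, giving Wdh | dh.
Drop W -> ε.
Unchanged (no nullable symbols): S -> h; W -> YYY; W -> dd; Y -> d; Y -> hY.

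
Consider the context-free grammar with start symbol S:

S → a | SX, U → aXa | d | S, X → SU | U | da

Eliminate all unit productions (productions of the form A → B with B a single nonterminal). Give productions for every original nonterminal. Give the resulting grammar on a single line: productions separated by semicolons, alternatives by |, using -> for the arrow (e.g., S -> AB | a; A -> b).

Unit productions: U->S, X->U.
Unit pairs (A ⇒* B via units): (U,S), (X,S), (X,U).
S: inherits non-unit rules of {S} → SX | a.
U: inherits non-unit rules of {S, U} → SX | a | aXa | d.
X: inherits non-unit rules of {S, U, X} → SU | SX | a | aXa | d | da.

S -> a | SX; U -> a | d | SX | aXa; X -> a | d | SU | SX | da | aXa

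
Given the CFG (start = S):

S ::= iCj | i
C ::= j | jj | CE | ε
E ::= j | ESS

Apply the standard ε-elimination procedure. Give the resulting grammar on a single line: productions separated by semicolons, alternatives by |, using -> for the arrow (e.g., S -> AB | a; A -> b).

S -> i | ij | iCj; C -> E | j | CE | jj; E -> j | ESS

Nullable set: {C}.
S -> iCj: C nullable, giving iCj | ij.
Drop C -> ε.
C -> CE: C nullable, giving CE | E.
Unchanged (no nullable symbols): S -> i; C -> j; C -> jj; E -> ESS; E -> j.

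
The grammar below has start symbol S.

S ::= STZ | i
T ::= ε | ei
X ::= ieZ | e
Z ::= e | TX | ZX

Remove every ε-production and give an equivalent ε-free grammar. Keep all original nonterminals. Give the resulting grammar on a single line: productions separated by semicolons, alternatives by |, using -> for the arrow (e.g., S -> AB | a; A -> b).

S -> i | SZ | STZ; T -> ei; X -> e | ieZ; Z -> X | e | TX | ZX

Nullable set: {T}.
S -> STZ: T nullable, giving STZ | SZ.
Drop T -> ε.
Z -> TX: T nullable, giving TX | X.
Unchanged (no nullable symbols): S -> i; T -> ei; X -> e; X -> ieZ; Z -> ZX; Z -> e.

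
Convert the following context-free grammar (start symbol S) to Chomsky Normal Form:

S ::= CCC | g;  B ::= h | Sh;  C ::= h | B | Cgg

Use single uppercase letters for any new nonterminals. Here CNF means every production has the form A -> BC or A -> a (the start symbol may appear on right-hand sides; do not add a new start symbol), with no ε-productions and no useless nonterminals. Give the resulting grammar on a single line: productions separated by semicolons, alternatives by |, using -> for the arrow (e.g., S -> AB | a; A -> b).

S -> g | CF; A -> h; C -> h | CE | SA; D -> g; E -> DD; F -> CC

No ε-productions.
After unit-elimination: S -> g | CCC; B -> h | Sh; C -> h | Sh | Cgg.
TERM: introduce D -> g, A -> h and substitute in every rule of length ≥2.
BIN: C -> CDD becomes C -> CE, E -> DD; S -> CCC becomes S -> CF, F -> CC.
Drop unreachable/unproductive: B.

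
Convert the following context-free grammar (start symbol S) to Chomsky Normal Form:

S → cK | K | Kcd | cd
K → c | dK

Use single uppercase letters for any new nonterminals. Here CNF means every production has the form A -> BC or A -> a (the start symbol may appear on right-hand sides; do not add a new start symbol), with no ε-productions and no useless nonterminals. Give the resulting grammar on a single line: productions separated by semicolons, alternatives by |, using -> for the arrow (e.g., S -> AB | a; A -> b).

No ε-productions.
After unit-elimination: S -> c | cK | cd | dK | Kcd; K -> c | dK.
TERM: introduce B -> c, A -> d and substitute in every rule of length ≥2.
BIN: S -> KBA becomes S -> KC, C -> BA.

S -> c | AK | BA | BK | KC; A -> d; B -> c; C -> BA; K -> c | AK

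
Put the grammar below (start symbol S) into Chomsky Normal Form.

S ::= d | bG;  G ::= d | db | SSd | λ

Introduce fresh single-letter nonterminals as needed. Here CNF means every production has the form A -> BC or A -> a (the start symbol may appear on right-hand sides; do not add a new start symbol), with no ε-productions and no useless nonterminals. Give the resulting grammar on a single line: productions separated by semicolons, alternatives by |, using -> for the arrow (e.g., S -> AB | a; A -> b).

Nullable: {G}; after ε-elimination: S -> b | d | bG; G -> d | db | SSd.
No unit productions to eliminate.
TERM: introduce B -> b, A -> d and substitute in every rule of length ≥2.
BIN: G -> SSA becomes G -> SC, C -> SA.

S -> b | d | BG; A -> d; B -> b; C -> SA; G -> d | AB | SC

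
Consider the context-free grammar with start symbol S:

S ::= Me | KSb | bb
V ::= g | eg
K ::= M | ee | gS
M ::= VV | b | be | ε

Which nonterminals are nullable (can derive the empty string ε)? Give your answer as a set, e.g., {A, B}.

{K, M}

Directly nullable (have an ε-rule): {M}.
K is nullable via K -> M (every symbol on the right is already known nullable).
Not nullable: S, V — each has a terminal in every rule's right-hand side or depends on a non-nullable symbol.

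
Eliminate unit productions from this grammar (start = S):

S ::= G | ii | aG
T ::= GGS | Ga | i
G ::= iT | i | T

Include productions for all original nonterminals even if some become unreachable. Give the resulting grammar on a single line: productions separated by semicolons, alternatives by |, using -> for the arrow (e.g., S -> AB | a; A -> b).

Unit productions: G->T, S->G.
Unit pairs (A ⇒* B via units): (G,T), (S,G), (S,T).
S: inherits non-unit rules of {G, S, T} → GGS | Ga | aG | i | iT | ii.
G: inherits non-unit rules of {G, T} → GGS | Ga | i | iT.
T: inherits non-unit rules of {T} → GGS | Ga | i.

S -> i | Ga | aG | iT | ii | GGS; G -> i | Ga | iT | GGS; T -> i | Ga | GGS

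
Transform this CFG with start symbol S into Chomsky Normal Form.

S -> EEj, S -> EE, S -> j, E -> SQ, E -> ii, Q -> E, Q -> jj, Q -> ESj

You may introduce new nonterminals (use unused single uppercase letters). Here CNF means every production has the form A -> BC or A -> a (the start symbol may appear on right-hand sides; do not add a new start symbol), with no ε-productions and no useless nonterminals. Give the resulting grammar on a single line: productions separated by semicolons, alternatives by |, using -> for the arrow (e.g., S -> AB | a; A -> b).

No ε-productions.
After unit-elimination: S -> j | EE | EEj; E -> SQ | ii; Q -> SQ | ii | jj | ESj.
TERM: introduce A -> i, B -> j and substitute in every rule of length ≥2.
BIN: Q -> ESB becomes Q -> EC, C -> SB; S -> EEB becomes S -> ED, D -> EB.

S -> j | ED | EE; A -> i; B -> j; C -> SB; D -> EB; E -> AA | SQ; Q -> AA | BB | EC | SQ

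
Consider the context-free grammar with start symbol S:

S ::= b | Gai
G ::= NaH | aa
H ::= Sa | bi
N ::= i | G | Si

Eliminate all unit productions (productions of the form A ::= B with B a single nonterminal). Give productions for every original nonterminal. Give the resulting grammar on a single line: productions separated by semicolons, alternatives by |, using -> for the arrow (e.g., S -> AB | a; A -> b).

Unit productions: N->G.
Unit pairs (A ⇒* B via units): (N,G).
S: inherits non-unit rules of {S} → Gai | b.
G: inherits non-unit rules of {G} → NaH | aa.
H: inherits non-unit rules of {H} → Sa | bi.
N: inherits non-unit rules of {G, N} → NaH | Si | aa | i.

S -> b | Gai; G -> aa | NaH; H -> Sa | bi; N -> i | Si | aa | NaH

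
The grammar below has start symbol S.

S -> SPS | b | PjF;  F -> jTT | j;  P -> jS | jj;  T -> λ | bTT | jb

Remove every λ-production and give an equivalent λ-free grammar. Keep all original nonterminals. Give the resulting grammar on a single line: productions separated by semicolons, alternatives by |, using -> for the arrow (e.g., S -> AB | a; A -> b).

S -> b | PjF | SPS; F -> j | jT | jTT; P -> jS | jj; T -> b | bT | jb | bTT

Nullable set: {T}.
F -> jTT: T, T nullable, giving j | jT | jTT.
Drop T -> λ.
T -> bTT: T, T nullable, giving b | bT | bTT.
Unchanged (no nullable symbols): S -> PjF; S -> SPS; S -> b; F -> j; P -> jS; P -> jj; T -> jb.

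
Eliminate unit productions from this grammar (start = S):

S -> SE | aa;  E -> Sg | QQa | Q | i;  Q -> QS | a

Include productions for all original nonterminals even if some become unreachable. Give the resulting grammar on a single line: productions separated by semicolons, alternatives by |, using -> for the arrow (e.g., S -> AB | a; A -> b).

S -> SE | aa; E -> a | i | QS | Sg | QQa; Q -> a | QS

Unit productions: E->Q.
Unit pairs (A ⇒* B via units): (E,Q).
S: inherits non-unit rules of {S} → SE | aa.
E: inherits non-unit rules of {E, Q} → QQa | QS | Sg | a | i.
Q: inherits non-unit rules of {Q} → QS | a.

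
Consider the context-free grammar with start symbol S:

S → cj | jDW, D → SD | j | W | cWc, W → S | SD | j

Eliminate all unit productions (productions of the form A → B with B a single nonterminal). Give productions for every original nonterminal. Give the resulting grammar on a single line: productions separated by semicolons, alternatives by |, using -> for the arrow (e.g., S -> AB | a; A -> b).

S -> cj | jDW; D -> j | SD | cj | cWc | jDW; W -> j | SD | cj | jDW

Unit productions: D->W, W->S.
Unit pairs (A ⇒* B via units): (D,S), (D,W), (W,S).
S: inherits non-unit rules of {S} → cj | jDW.
D: inherits non-unit rules of {D, S, W} → SD | cWc | cj | j | jDW.
W: inherits non-unit rules of {S, W} → SD | cj | j | jDW.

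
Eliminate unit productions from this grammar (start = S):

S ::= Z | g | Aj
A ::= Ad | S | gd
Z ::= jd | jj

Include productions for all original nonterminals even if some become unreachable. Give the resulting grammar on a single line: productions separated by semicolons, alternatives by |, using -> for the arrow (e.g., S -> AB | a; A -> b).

S -> g | Aj | jd | jj; A -> g | Ad | Aj | gd | jd | jj; Z -> jd | jj

Unit productions: A->S, S->Z.
Unit pairs (A ⇒* B via units): (A,S), (A,Z), (S,Z).
S: inherits non-unit rules of {S, Z} → Aj | g | jd | jj.
A: inherits non-unit rules of {A, S, Z} → Ad | Aj | g | gd | jd | jj.
Z: inherits non-unit rules of {Z} → jd | jj.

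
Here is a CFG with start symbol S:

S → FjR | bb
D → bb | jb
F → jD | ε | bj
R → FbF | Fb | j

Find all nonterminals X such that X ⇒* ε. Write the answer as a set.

{F}

Directly nullable (have an ε-rule): {F}.
Not nullable: D, R, S — each has a terminal in every rule's right-hand side or depends on a non-nullable symbol.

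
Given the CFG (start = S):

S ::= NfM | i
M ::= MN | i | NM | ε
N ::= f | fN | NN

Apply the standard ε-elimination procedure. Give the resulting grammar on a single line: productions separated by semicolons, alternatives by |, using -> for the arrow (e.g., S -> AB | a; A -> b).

S -> i | Nf | NfM; M -> N | i | MN | NM; N -> f | NN | fN

Nullable set: {M}.
S -> NfM: M nullable, giving Nf | NfM.
Drop M -> ε.
M -> MN: M nullable, giving MN | N.
M -> NM: M nullable, giving N | NM.
Unchanged (no nullable symbols): S -> i; M -> i; N -> NN; N -> f; N -> fN.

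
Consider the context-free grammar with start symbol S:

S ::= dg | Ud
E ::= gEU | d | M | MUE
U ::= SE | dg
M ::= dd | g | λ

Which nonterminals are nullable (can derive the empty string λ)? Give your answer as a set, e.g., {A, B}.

Directly nullable (have an ε-rule): {M}.
E is nullable via E -> M (every symbol on the right is already known nullable).
Not nullable: S, U — each has a terminal in every rule's right-hand side or depends on a non-nullable symbol.

{E, M}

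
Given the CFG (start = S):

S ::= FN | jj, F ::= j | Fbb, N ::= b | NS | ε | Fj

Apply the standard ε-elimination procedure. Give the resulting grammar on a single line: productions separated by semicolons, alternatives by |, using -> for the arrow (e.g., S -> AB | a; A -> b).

S -> F | FN | jj; F -> j | Fbb; N -> S | b | Fj | NS

Nullable set: {N}.
S -> FN: N nullable, giving F | FN.
Drop N -> ε.
N -> NS: N nullable, giving NS | S.
Unchanged (no nullable symbols): S -> jj; F -> Fbb; F -> j; N -> Fj; N -> b.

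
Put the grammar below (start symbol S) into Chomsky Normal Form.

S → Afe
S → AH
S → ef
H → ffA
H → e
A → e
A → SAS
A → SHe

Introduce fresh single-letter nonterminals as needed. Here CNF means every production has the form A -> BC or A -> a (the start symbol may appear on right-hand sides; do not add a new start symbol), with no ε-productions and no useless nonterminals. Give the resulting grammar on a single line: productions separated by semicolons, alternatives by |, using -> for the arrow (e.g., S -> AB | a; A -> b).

S -> AG | AH | BC; A -> e | SD | SE; B -> e; C -> f; D -> AS; E -> HB; F -> CA; G -> CB; H -> e | CF

No ε-productions.
No unit productions to eliminate.
TERM: introduce B -> e, C -> f and substitute in every rule of length ≥2.
BIN: A -> SAS becomes A -> SD, D -> AS; A -> SHB becomes A -> SE, E -> HB; H -> CCA becomes H -> CF, F -> CA; S -> ACB becomes S -> AG, G -> CB.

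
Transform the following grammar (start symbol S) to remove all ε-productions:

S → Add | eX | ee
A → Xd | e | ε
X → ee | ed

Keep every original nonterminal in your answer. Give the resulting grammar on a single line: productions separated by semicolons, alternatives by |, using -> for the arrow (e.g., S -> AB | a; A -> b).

S -> dd | eX | ee | Add; A -> e | Xd; X -> ed | ee

Nullable set: {A}.
S -> Add: A nullable, giving Add | dd.
Drop A -> ε.
Unchanged (no nullable symbols): S -> eX; S -> ee; A -> Xd; A -> e; X -> ed; X -> ee.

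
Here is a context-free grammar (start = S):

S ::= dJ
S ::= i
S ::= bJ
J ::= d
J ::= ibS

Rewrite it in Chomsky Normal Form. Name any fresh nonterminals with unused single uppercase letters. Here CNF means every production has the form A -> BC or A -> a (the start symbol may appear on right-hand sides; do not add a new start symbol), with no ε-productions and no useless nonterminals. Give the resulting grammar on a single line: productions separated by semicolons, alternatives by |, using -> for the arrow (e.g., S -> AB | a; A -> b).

S -> i | BJ | CJ; A -> i; B -> b; C -> d; D -> BS; J -> d | AD

No ε-productions.
No unit productions to eliminate.
TERM: introduce B -> b, C -> d, A -> i and substitute in every rule of length ≥2.
BIN: J -> ABS becomes J -> AD, D -> BS.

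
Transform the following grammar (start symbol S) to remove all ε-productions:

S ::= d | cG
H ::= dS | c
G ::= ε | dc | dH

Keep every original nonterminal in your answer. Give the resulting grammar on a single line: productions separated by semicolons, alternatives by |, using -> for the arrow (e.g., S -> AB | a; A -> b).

Nullable set: {G}.
S -> cG: G nullable, giving c | cG.
Drop G -> ε.
Unchanged (no nullable symbols): S -> d; G -> dH; G -> dc; H -> c; H -> dS.

S -> c | d | cG; G -> dH | dc; H -> c | dS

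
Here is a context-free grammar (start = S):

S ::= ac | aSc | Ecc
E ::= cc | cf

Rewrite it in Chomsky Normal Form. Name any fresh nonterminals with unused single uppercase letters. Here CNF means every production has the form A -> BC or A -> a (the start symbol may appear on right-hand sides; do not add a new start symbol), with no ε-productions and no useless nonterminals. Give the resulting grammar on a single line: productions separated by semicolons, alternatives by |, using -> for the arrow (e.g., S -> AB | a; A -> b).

S -> CA | CD | EF; A -> c; B -> f; C -> a; D -> SA; E -> AA | AB; F -> AA

No ε-productions.
No unit productions to eliminate.
TERM: introduce C -> a, A -> c, B -> f and substitute in every rule of length ≥2.
BIN: S -> CSA becomes S -> CD, D -> SA; S -> EAA becomes S -> EF, F -> AA.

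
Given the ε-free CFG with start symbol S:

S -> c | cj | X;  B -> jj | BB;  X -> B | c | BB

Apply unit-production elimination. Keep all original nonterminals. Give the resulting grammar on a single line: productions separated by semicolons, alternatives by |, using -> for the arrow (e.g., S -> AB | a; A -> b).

Unit productions: S->X, X->B.
Unit pairs (A ⇒* B via units): (S,B), (S,X), (X,B).
S: inherits non-unit rules of {B, S, X} → BB | c | cj | jj.
B: inherits non-unit rules of {B} → BB | jj.
X: inherits non-unit rules of {B, X} → BB | c | jj.

S -> c | BB | cj | jj; B -> BB | jj; X -> c | BB | jj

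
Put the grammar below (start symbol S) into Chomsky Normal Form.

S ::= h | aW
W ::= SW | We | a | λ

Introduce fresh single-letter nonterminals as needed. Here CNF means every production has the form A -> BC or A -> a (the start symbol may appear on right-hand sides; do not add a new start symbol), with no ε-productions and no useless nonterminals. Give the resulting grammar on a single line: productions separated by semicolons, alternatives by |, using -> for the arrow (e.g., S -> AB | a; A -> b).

S -> a | h | AW; A -> a; B -> e; W -> a | e | h | AW | SW | WB

Nullable: {W}; after ε-elimination: S -> a | h | aW; W -> S | a | e | SW | We.
After unit-elimination: S -> a | h | aW; W -> a | e | h | SW | We | aW.
TERM: introduce A -> a, B -> e and substitute in every rule of length ≥2.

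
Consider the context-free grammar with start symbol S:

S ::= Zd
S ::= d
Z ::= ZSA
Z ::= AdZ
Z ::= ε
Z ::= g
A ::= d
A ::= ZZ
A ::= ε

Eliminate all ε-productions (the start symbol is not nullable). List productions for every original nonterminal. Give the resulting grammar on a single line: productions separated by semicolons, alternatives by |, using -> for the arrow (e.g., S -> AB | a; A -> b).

Nullable set: {A, Z}.
S -> Zd: Z nullable, giving Zd | d.
Drop A -> ε.
A -> ZZ: Z, Z nullable, giving Z | ZZ.
Drop Z -> ε.
Z -> AdZ: A, Z nullable, giving Ad | AdZ | d | dZ.
Z -> ZSA: Z, A nullable, giving S | SA | ZS | ZSA.
Unchanged (no nullable symbols): S -> d; A -> d; Z -> g.

S -> d | Zd; A -> Z | d | ZZ; Z -> S | d | g | Ad | SA | ZS | dZ | AdZ | ZSA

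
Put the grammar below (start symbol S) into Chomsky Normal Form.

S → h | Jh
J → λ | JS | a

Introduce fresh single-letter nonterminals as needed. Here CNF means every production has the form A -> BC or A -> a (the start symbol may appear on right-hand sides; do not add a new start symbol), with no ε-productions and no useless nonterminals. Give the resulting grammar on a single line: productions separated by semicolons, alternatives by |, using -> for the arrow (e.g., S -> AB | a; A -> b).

Nullable: {J}; after ε-elimination: S -> h | Jh; J -> S | a | JS.
After unit-elimination: S -> h | Jh; J -> a | h | JS | Jh.
TERM: introduce A -> h and substitute in every rule of length ≥2.

S -> h | JA; A -> h; J -> a | h | JA | JS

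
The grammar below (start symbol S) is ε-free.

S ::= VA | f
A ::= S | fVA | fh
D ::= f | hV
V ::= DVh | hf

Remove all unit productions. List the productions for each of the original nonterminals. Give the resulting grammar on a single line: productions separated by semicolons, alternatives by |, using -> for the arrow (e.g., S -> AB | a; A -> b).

Unit productions: A->S.
Unit pairs (A ⇒* B via units): (A,S).
S: inherits non-unit rules of {S} → VA | f.
A: inherits non-unit rules of {A, S} → VA | f | fVA | fh.
D: inherits non-unit rules of {D} → f | hV.
V: inherits non-unit rules of {V} → DVh | hf.

S -> f | VA; A -> f | VA | fh | fVA; D -> f | hV; V -> hf | DVh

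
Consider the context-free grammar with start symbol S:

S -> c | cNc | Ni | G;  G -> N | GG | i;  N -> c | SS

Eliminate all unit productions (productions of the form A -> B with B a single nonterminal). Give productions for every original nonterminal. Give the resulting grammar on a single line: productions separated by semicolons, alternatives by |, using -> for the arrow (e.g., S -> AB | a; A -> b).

Unit productions: G->N, S->G.
Unit pairs (A ⇒* B via units): (G,N), (S,G), (S,N).
S: inherits non-unit rules of {G, N, S} → GG | Ni | SS | c | cNc | i.
G: inherits non-unit rules of {G, N} → GG | SS | c | i.
N: inherits non-unit rules of {N} → SS | c.

S -> c | i | GG | Ni | SS | cNc; G -> c | i | GG | SS; N -> c | SS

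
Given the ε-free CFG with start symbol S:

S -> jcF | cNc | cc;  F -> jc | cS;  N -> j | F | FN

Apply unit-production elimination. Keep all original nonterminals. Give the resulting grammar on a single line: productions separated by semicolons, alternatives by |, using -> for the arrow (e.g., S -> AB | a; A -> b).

S -> cc | cNc | jcF; F -> cS | jc; N -> j | FN | cS | jc

Unit productions: N->F.
Unit pairs (A ⇒* B via units): (N,F).
S: inherits non-unit rules of {S} → cNc | cc | jcF.
F: inherits non-unit rules of {F} → cS | jc.
N: inherits non-unit rules of {F, N} → FN | cS | j | jc.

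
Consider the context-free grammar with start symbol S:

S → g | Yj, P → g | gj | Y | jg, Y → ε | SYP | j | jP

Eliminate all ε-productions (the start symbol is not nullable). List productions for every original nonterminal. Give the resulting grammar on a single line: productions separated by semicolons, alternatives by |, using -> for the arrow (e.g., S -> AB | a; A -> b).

S -> g | j | Yj; P -> Y | g | gj | jg; Y -> S | j | SP | SY | jP | SYP

Nullable set: {P, Y}.
S -> Yj: Y nullable, giving Yj | j.
P -> Y: Y nullable, giving Y.
Drop Y -> ε.
Y -> SYP: Y, P nullable, giving S | SP | SY | SYP.
Y -> jP: P nullable, giving j | jP.
Unchanged (no nullable symbols): S -> g; P -> g; P -> gj; P -> jg; Y -> j.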